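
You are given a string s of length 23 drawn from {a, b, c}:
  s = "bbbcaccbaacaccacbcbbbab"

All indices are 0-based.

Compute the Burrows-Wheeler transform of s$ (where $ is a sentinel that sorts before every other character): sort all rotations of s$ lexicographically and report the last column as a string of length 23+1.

bbbacccacbbc$bbccabcbaaa

rank  rotation                  last
    0  $bbbcaccbaacaccacbcbbbab  b
    1  aacaccacbcbbbab$bbbcaccb  b
    2  ab$bbbcaccbaacaccacbcbbb  b
    3  acaccacbcbbbab$bbbcaccba  a
    4  acbcbbbab$bbbcaccbaacacc  c
    5  accacbcbbbab$bbbcaccbaac  c
    6  accbaacaccacbcbbbab$bbbc  c
    7  b$bbbcaccbaacaccacbcbbba  a
    8  baacaccacbcbbbab$bbbcacc  c
    9  bab$bbbcaccbaacaccacbcbb  b
   10  bbab$bbbcaccbaacaccacbcb  b
   11  bbbab$bbbcaccbaacaccacbc  c
   12  bbbcaccbaacaccacbcbbbab$  $
   13  bbcaccbaacaccacbcbbbab$b  b
   14  bcaccbaacaccacbcbbbab$bb  b
   15  bcbbbab$bbbcaccbaacaccac  c
   16  cacbcbbbab$bbbcaccbaacac  c
   17  caccacbcbbbab$bbbcaccbaa  a
   18  caccbaacaccacbcbbbab$bbb  b
   19  cbaacaccacbcbbbab$bbbcac  c
   20  cbbbab$bbbcaccbaacaccacb  b
   21  cbcbbbab$bbbcaccbaacacca  a
   22  ccacbcbbbab$bbbcaccbaaca  a
   23  ccbaacaccacbcbbbab$bbbca  a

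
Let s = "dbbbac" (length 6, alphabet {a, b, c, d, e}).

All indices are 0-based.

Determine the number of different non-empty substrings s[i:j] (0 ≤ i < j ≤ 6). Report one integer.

rank | idx | suffix
   0 |   4 | ac
   1 |   3 | bac
   2 |   2 | bbac
   3 |   1 | bbbac
   4 |   5 | c
   5 |   0 | dbbbac

SA = [4, 3, 2, 1, 5, 0]
i: (SA[i-1],SA[i]) lcp shared
  1: (4,3) 0 ''
  2: (3,2) 1 'b'
  3: (2,1) 2 'bb'
  4: (1,5) 0 ''
  5: (5,0) 0 ''

n(n+1)/2 = 6·7/2 = 21
Σ LCP = 0 + 0 + 1 + 2 + 0 + 0 = 3
distinct = 21 − 3 = 18

18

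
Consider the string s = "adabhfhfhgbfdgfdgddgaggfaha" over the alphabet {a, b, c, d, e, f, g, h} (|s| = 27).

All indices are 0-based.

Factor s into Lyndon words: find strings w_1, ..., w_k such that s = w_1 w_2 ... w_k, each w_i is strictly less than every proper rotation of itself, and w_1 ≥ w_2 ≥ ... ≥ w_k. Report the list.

emit factor 1: 'ad' (i=0, period=2)
emit factor 2: 'abhfhfhgbfdgfdgddgaggfah' (i=2, period=24)
emit factor 3: 'a' (i=26, period=1)

["ad", "abhfhfhgbfdgfdgddgaggfah", "a"]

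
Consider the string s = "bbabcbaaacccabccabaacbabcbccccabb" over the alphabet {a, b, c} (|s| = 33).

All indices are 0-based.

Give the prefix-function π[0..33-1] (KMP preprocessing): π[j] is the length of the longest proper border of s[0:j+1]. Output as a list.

π[0] = 0
j=1 s[j]='b': π[1]=1 (border 'b')
j=2 s[j]='a': k: 1→0; π[2]=0 (border '')
j=3 s[j]='b': π[3]=1 (border 'b')
j=4 s[j]='c': k: 1→0; π[4]=0 (border '')
j=5 s[j]='b': π[5]=1 (border 'b')
j=6 s[j]='a': k: 1→0; π[6]=0 (border '')
j=7 s[j]='a': π[7]=0 (border '')
j=8 s[j]='a': π[8]=0 (border '')
j=9 s[j]='c': π[9]=0 (border '')
j=10 s[j]='c': π[10]=0 (border '')
j=11 s[j]='c': π[11]=0 (border '')
j=12 s[j]='a': π[12]=0 (border '')
j=13 s[j]='b': π[13]=1 (border 'b')
j=14 s[j]='c': k: 1→0; π[14]=0 (border '')
j=15 s[j]='c': π[15]=0 (border '')
j=16 s[j]='a': π[16]=0 (border '')
j=17 s[j]='b': π[17]=1 (border 'b')
j=18 s[j]='a': k: 1→0; π[18]=0 (border '')
j=19 s[j]='a': π[19]=0 (border '')
j=20 s[j]='c': π[20]=0 (border '')
j=21 s[j]='b': π[21]=1 (border 'b')
j=22 s[j]='a': k: 1→0; π[22]=0 (border '')
j=23 s[j]='b': π[23]=1 (border 'b')
j=24 s[j]='c': k: 1→0; π[24]=0 (border '')
j=25 s[j]='b': π[25]=1 (border 'b')
j=26 s[j]='c': k: 1→0; π[26]=0 (border '')
j=27 s[j]='c': π[27]=0 (border '')
j=28 s[j]='c': π[28]=0 (border '')
j=29 s[j]='c': π[29]=0 (border '')
j=30 s[j]='a': π[30]=0 (border '')
j=31 s[j]='b': π[31]=1 (border 'b')
j=32 s[j]='b': π[32]=2 (border 'bb')

[0, 1, 0, 1, 0, 1, 0, 0, 0, 0, 0, 0, 0, 1, 0, 0, 0, 1, 0, 0, 0, 1, 0, 1, 0, 1, 0, 0, 0, 0, 0, 1, 2]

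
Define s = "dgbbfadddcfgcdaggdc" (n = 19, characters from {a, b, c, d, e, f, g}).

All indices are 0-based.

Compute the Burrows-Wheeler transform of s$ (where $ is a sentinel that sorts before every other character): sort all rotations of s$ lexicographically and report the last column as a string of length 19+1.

cfdgbdgdcgdda$bcdfga

rank  rotation              last
    0  $dgbbfadddcfgcdaggdc  c
    1  adddcfgcdaggdc$dgbbf  f
    2  aggdc$dgbbfadddcfgcd  d
    3  bbfadddcfgcdaggdc$dg  g
    4  bfadddcfgcdaggdc$dgb  b
    5  c$dgbbfadddcfgcdaggd  d
    6  cdaggdc$dgbbfadddcfg  g
    7  cfgcdaggdc$dgbbfaddd  d
    8  daggdc$dgbbfadddcfgc  c
    9  dc$dgbbfadddcfgcdagg  g
   10  dcfgcdaggdc$dgbbfadd  d
   11  ddcfgcdaggdc$dgbbfad  d
   12  dddcfgcdaggdc$dgbbfa  a
   13  dgbbfadddcfgcdaggdc$  $
   14  fadddcfgcdaggdc$dgbb  b
   15  fgcdaggdc$dgbbfadddc  c
   16  gbbfadddcfgcdaggdc$d  d
   17  gcdaggdc$dgbbfadddcf  f
   18  gdc$dgbbfadddcfgcdag  g
   19  ggdc$dgbbfadddcfgcda  a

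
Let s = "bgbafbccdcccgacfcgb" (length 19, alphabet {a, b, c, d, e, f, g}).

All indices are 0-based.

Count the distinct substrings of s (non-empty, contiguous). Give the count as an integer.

173

sorted suffixes:
  #0 SA[0]=13  'acfcgb'
  #1 SA[1]=3  'afbccdcccgacfcgb'
  #2 SA[2]=18  'b'
  #3 SA[3]=2  'bafbccdcccgacfcgb'
  #4 SA[4]=5  'bccdcccgacfcgb'
  #5 SA[5]=0  'bgbafbccdcccgacfcgb'
  #6 SA[6]=9  'cccgacfcgb'
  #7 SA[7]=6  'ccdcccgacfcgb'
  #8 SA[8]=10  'ccgacfcgb'
  #9 SA[9]=7  'cdcccgacfcgb'
  #10 SA[10]=14  'cfcgb'
  #11 SA[11]=11  'cgacfcgb'
  #12 SA[12]=16  'cgb'
  #13 SA[13]=8  'dcccgacfcgb'
  #14 SA[14]=4  'fbccdcccgacfcgb'
  #15 SA[15]=15  'fcgb'
  #16 SA[16]=12  'gacfcgb'
  #17 SA[17]=17  'gb'
  #18 SA[18]=1  'gbafbccdcccgacfcgb'

SA = [13, 3, 18, 2, 5, 0, 9, 6, 10, 7, 14, 11, 16, 8, 4, 15, 12, 17, 1]
i: (SA[i-1],SA[i]) lcp shared
  1: (13,3) 1 'a'
  2: (3,18) 0 ''
  3: (18,2) 1 'b'
  4: (2,5) 1 'b'
  5: (5,0) 1 'b'
  6: (0,9) 0 ''
  7: (9,6) 2 'cc'
  8: (6,10) 2 'cc'
  9: (10,7) 1 'c'
  10: (7,14) 1 'c'
  11: (14,11) 1 'c'
  12: (11,16) 2 'cg'
  13: (16,8) 0 ''
  14: (8,4) 0 ''
  15: (4,15) 1 'f'
  16: (15,12) 0 ''
  17: (12,17) 1 'g'
  18: (17,1) 2 'gb'

n(n+1)/2 = 19·20/2 = 190
Σ LCP = 0 + 1 + 0 + 1 + 1 + 1 + 0 + 2 + 2 + 1 + 1 + 1 + 2 + 0 + 0 + 1 + 0 + 1 + 2 = 17
distinct = 190 − 17 = 173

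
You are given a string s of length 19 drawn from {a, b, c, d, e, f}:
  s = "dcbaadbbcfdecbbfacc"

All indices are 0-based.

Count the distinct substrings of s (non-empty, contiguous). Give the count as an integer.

sorted suffixes:
  #0 SA[0]=3  'aadbbcfdecbbfacc'
  #1 SA[1]=16  'acc'
  #2 SA[2]=4  'adbbcfdecbbfacc'
  #3 SA[3]=2  'baadbbcfdecbbfacc'
  #4 SA[4]=6  'bbcfdecbbfacc'
  #5 SA[5]=13  'bbfacc'
  #6 SA[6]=7  'bcfdecbbfacc'
  #7 SA[7]=14  'bfacc'
  #8 SA[8]=18  'c'
  #9 SA[9]=1  'cbaadbbcfdecbbfacc'
  #10 SA[10]=12  'cbbfacc'
  #11 SA[11]=17  'cc'
  #12 SA[12]=8  'cfdecbbfacc'
  #13 SA[13]=5  'dbbcfdecbbfacc'
  #14 SA[14]=0  'dcbaadbbcfdecbbfacc'
  #15 SA[15]=10  'decbbfacc'
  #16 SA[16]=11  'ecbbfacc'
  #17 SA[17]=15  'facc'
  #18 SA[18]=9  'fdecbbfacc'

SA = [3, 16, 4, 2, 6, 13, 7, 14, 18, 1, 12, 17, 8, 5, 0, 10, 11, 15, 9]
[i] adj suffixes → lcp
  [1] 3/16 → 1 ('a')
  [2] 16/4 → 1 ('a')
  [3] 4/2 → 0 ('')
  [4] 2/6 → 1 ('b')
  [5] 6/13 → 2 ('bb')
  [6] 13/7 → 1 ('b')
  [7] 7/14 → 1 ('b')
  [8] 14/18 → 0 ('')
  [9] 18/1 → 1 ('c')
  [10] 1/12 → 2 ('cb')
  [11] 12/17 → 1 ('c')
  [12] 17/8 → 1 ('c')
  [13] 8/5 → 0 ('')
  [14] 5/0 → 1 ('d')
  [15] 0/10 → 1 ('d')
  [16] 10/11 → 0 ('')
  [17] 11/15 → 0 ('')
  [18] 15/9 → 1 ('f')

n(n+1)/2 = 19·20/2 = 190
Σ LCP = 0 + 1 + 1 + 0 + 1 + 2 + 1 + 1 + 0 + 1 + 2 + 1 + 1 + 0 + 1 + 1 + 0 + 0 + 1 = 15
distinct = 190 − 15 = 175

175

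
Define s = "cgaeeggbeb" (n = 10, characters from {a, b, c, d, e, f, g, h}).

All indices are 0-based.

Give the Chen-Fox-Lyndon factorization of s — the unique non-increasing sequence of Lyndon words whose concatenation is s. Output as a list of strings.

emit factor 1: 'cg' (i=0, period=2)
emit factor 2: 'aeeggbeb' (i=2, period=8)

["cg", "aeeggbeb"]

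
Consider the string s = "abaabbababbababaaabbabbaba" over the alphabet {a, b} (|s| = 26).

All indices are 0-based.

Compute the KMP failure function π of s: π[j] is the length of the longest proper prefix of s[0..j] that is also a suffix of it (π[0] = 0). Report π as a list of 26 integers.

[0, 0, 1, 1, 2, 0, 1, 2, 3, 2, 0, 1, 2, 3, 2, 3, 4, 1, 2, 0, 1, 2, 0, 1, 2, 3]

π[0] = 0
j=1 s[j]='b': π[1]=0 (border '')
j=2 s[j]='a': π[2]=1 (border 'a')
j=3 s[j]='a': k: 1→0; π[3]=1 (border 'a')
j=4 s[j]='b': π[4]=2 (border 'ab')
j=5 s[j]='b': k: 2→0; π[5]=0 (border '')
j=6 s[j]='a': π[6]=1 (border 'a')
j=7 s[j]='b': π[7]=2 (border 'ab')
j=8 s[j]='a': π[8]=3 (border 'aba')
j=9 s[j]='b': k: 3→1; π[9]=2 (border 'ab')
j=10 s[j]='b': k: 2→0; π[10]=0 (border '')
j=11 s[j]='a': π[11]=1 (border 'a')
j=12 s[j]='b': π[12]=2 (border 'ab')
j=13 s[j]='a': π[13]=3 (border 'aba')
j=14 s[j]='b': k: 3→1; π[14]=2 (border 'ab')
j=15 s[j]='a': π[15]=3 (border 'aba')
j=16 s[j]='a': π[16]=4 (border 'abaa')
j=17 s[j]='a': k: 4→1→0; π[17]=1 (border 'a')
j=18 s[j]='b': π[18]=2 (border 'ab')
j=19 s[j]='b': k: 2→0; π[19]=0 (border '')
j=20 s[j]='a': π[20]=1 (border 'a')
j=21 s[j]='b': π[21]=2 (border 'ab')
j=22 s[j]='b': k: 2→0; π[22]=0 (border '')
j=23 s[j]='a': π[23]=1 (border 'a')
j=24 s[j]='b': π[24]=2 (border 'ab')
j=25 s[j]='a': π[25]=3 (border 'aba')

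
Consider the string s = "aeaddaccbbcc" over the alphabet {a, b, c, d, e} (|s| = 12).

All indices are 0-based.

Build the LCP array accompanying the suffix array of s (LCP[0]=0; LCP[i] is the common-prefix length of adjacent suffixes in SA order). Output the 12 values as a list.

rank | idx | suffix
   0 |   5 | accbbcc
   1 |   2 | addaccbbcc
   2 |   0 | aeaddaccbbcc
   3 |   8 | bbcc
   4 |   9 | bcc
   5 |  11 | c
   6 |   7 | cbbcc
   7 |  10 | cc
   8 |   6 | ccbbcc
   9 |   4 | daccbbcc
  10 |   3 | ddaccbbcc
  11 |   1 | eaddaccbbcc

SA = [5, 2, 0, 8, 9, 11, 7, 10, 6, 4, 3, 1]
rank  pair      lcp
   1  s[5:],s[2:]  1  'a'
   2  s[2:],s[0:]  1  'a'
   3  s[0:],s[8:]  0  ''
   4  s[8:],s[9:]  1  'b'
   5  s[9:],s[11:]  0  ''
   6  s[11:],s[7:]  1  'c'
   7  s[7:],s[10:]  1  'c'
   8  s[10:],s[6:]  2  'cc'
   9  s[6:],s[4:]  0  ''
  10  s[4:],s[3:]  1  'd'
  11  s[3:],s[1:]  0  ''

[0, 1, 1, 0, 1, 0, 1, 1, 2, 0, 1, 0]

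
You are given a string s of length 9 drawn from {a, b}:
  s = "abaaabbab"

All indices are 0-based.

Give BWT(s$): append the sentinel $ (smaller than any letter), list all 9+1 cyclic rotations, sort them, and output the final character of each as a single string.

rank  rotation    last
    0  $abaaabbab  b
    1  aaabbab$ab  b
    2  aabbab$aba  a
    3  ab$abaaabb  b
    4  abaaabbab$  $
    5  abbab$abaa  a
    6  b$abaaabba  a
    7  baaabbab$a  a
    8  bab$abaaab  b
    9  bbab$abaaa  a

bbab$aaaba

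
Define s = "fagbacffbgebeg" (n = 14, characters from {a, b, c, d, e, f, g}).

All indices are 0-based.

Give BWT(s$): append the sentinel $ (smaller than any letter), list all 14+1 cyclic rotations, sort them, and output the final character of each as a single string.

gbfgefagb$fceab

rank  rotation         last
    0  $fagbacffbgebeg  g
    1  acffbgebeg$fagb  b
    2  agbacffbgebeg$f  f
    3  bacffbgebeg$fag  g
    4  beg$fagbacffbge  e
    5  bgebeg$fagbacff  f
    6  cffbgebeg$fagba  a
    7  ebeg$fagbacffbg  g
    8  eg$fagbacffbgeb  b
    9  fagbacffbgebeg$  $
   10  fbgebeg$fagbacf  f
   11  ffbgebeg$fagbac  c
   12  g$fagbacffbgebe  e
   13  gbacffbgebeg$fa  a
   14  gebeg$fagbacffb  b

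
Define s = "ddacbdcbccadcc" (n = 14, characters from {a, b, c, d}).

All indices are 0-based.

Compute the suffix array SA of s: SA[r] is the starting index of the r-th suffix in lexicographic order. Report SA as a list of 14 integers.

[2, 10, 7, 4, 13, 9, 6, 3, 12, 8, 1, 5, 11, 0]

rank→(start, suffix):
  0 → (2, 'acbdcbccadcc')
  1 → (10, 'adcc')
  2 → (7, 'bccadcc')
  3 → (4, 'bdcbccadcc')
  4 → (13, 'c')
  5 → (9, 'cadcc')
  6 → (6, 'cbccadcc')
  7 → (3, 'cbdcbccadcc')
  8 → (12, 'cc')
  9 → (8, 'ccadcc')
  10 → (1, 'dacbdcbccadcc')
  11 → (5, 'dcbccadcc')
  12 → (11, 'dcc')
  13 → (0, 'ddacbdcbccadcc')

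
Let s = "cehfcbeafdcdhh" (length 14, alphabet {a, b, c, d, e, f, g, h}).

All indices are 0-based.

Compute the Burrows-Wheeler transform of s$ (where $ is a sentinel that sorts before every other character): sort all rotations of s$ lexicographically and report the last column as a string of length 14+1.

hecfd$fcbchahed

rank  rotation         last
    0  $cehfcbeafdcdhh  h
    1  afdcdhh$cehfcbe  e
    2  beafdcdhh$cehfc  c
    3  cbeafdcdhh$cehf  f
    4  cdhh$cehfcbeafd  d
    5  cehfcbeafdcdhh$  $
    6  dcdhh$cehfcbeaf  f
    7  dhh$cehfcbeafdc  c
    8  eafdcdhh$cehfcb  b
    9  ehfcbeafdcdhh$c  c
   10  fcbeafdcdhh$ceh  h
   11  fdcdhh$cehfcbea  a
   12  h$cehfcbeafdcdh  h
   13  hfcbeafdcdhh$ce  e
   14  hh$cehfcbeafdcd  d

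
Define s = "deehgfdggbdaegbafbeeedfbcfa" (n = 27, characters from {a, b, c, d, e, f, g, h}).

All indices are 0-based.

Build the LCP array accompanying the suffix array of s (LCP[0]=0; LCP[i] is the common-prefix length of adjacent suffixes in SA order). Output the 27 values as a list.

rank→(start, suffix):
  0 → (26, 'a')
  1 → (11, 'aegbafbeeedfbcfa')
  2 → (15, 'afbeeedfbcfa')
  3 → (14, 'bafbeeedfbcfa')
  4 → (23, 'bcfa')
  5 → (9, 'bdaegbafbeeedfbcfa')
  6 → (17, 'beeedfbcfa')
  7 → (24, 'cfa')
  8 → (10, 'daegbafbeeedfbcfa')
  9 → (0, 'deehgfdggbdaegbafbeeedfbcfa')
  10 → (21, 'dfbcfa')
  11 → (6, 'dggbdaegbafbeeedfbcfa')
  12 → (20, 'edfbcfa')
  13 → (19, 'eedfbcfa')
  14 → (18, 'eeedfbcfa')
  15 → (1, 'eehgfdggbdaegbafbeeedfbcfa')
  16 → (12, 'egbafbeeedfbcfa')
  17 → (2, 'ehgfdggbdaegbafbeeedfbcfa')
  18 → (25, 'fa')
  19 → (22, 'fbcfa')
  20 → (16, 'fbeeedfbcfa')
  21 → (5, 'fdggbdaegbafbeeedfbcfa')
  22 → (13, 'gbafbeeedfbcfa')
  23 → (8, 'gbdaegbafbeeedfbcfa')
  24 → (4, 'gfdggbdaegbafbeeedfbcfa')
  25 → (7, 'ggbdaegbafbeeedfbcfa')
  26 → (3, 'hgfdggbdaegbafbeeedfbcfa')

SA = [26, 11, 15, 14, 23, 9, 17, 24, 10, 0, 21, 6, 20, 19, 18, 1, 12, 2, 25, 22, 16, 5, 13, 8, 4, 7, 3]
[i] adj suffixes → lcp
  [1] 26/11 → 1 ('a')
  [2] 11/15 → 1 ('a')
  [3] 15/14 → 0 ('')
  [4] 14/23 → 1 ('b')
  [5] 23/9 → 1 ('b')
  [6] 9/17 → 1 ('b')
  [7] 17/24 → 0 ('')
  [8] 24/10 → 0 ('')
  [9] 10/0 → 1 ('d')
  [10] 0/21 → 1 ('d')
  [11] 21/6 → 1 ('d')
  [12] 6/20 → 0 ('')
  [13] 20/19 → 1 ('e')
  [14] 19/18 → 2 ('ee')
  [15] 18/1 → 2 ('ee')
  [16] 1/12 → 1 ('e')
  [17] 12/2 → 1 ('e')
  [18] 2/25 → 0 ('')
  [19] 25/22 → 1 ('f')
  [20] 22/16 → 2 ('fb')
  [21] 16/5 → 1 ('f')
  [22] 5/13 → 0 ('')
  [23] 13/8 → 2 ('gb')
  [24] 8/4 → 1 ('g')
  [25] 4/7 → 1 ('g')
  [26] 7/3 → 0 ('')

[0, 1, 1, 0, 1, 1, 1, 0, 0, 1, 1, 1, 0, 1, 2, 2, 1, 1, 0, 1, 2, 1, 0, 2, 1, 1, 0]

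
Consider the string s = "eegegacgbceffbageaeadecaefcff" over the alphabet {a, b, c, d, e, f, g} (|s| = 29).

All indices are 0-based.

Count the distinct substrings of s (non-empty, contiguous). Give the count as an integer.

rank | idx | suffix
   0 |   5 | acgbceffbageaeadecaefcff
   1 |  19 | adecaefcff
   2 |  17 | aeadecaefcff
   3 |  23 | aefcff
   4 |  14 | ageaeadecaefcff
   5 |  13 | bageaeadecaefcff
   6 |   8 | bceffbageaeadecaefcff
   7 |  22 | caefcff
   8 |   9 | ceffbageaeadecaefcff
   9 |  26 | cff
  10 |   6 | cgbceffbageaeadecaefcff
  11 |  20 | decaefcff
  12 |  18 | eadecaefcff
  13 |  16 | eaeadecaefcff
  14 |  21 | ecaefcff
  15 |   0 | eegegacgbceffbageaeadecaefcff
  16 |  24 | efcff
  17 |  10 | effbageaeadecaefcff
  18 |   3 | egacgbceffbageaeadecaefcff
  19 |   1 | egegacgbceffbageaeadecaefcff
  20 |  28 | f
  21 |  12 | fbageaeadecaefcff
  22 |  25 | fcff
  23 |  27 | ff
  24 |  11 | ffbageaeadecaefcff
  25 |   4 | gacgbceffbageaeadecaefcff
  26 |   7 | gbceffbageaeadecaefcff
  27 |  15 | geaeadecaefcff
  28 |   2 | gegacgbceffbageaeadecaefcff

SA = [5, 19, 17, 23, 14, 13, 8, 22, 9, 26, 6, 20, 18, 16, 21, 0, 24, 10, 3, 1, 28, 12, 25, 27, 11, 4, 7, 15, 2]
[i] adj suffixes → lcp
  [1] 5/19 → 1 ('a')
  [2] 19/17 → 1 ('a')
  [3] 17/23 → 2 ('ae')
  [4] 23/14 → 1 ('a')
  [5] 14/13 → 0 ('')
  [6] 13/8 → 1 ('b')
  [7] 8/22 → 0 ('')
  [8] 22/9 → 1 ('c')
  [9] 9/26 → 1 ('c')
  [10] 26/6 → 1 ('c')
  [11] 6/20 → 0 ('')
  [12] 20/18 → 0 ('')
  [13] 18/16 → 2 ('ea')
  [14] 16/21 → 1 ('e')
  [15] 21/0 → 1 ('e')
  [16] 0/24 → 1 ('e')
  [17] 24/10 → 2 ('ef')
  [18] 10/3 → 1 ('e')
  [19] 3/1 → 2 ('eg')
  [20] 1/28 → 0 ('')
  [21] 28/12 → 1 ('f')
  [22] 12/25 → 1 ('f')
  [23] 25/27 → 1 ('f')
  [24] 27/11 → 2 ('ff')
  [25] 11/4 → 0 ('')
  [26] 4/7 → 1 ('g')
  [27] 7/15 → 1 ('g')
  [28] 15/2 → 2 ('ge')

n(n+1)/2 = 29·30/2 = 435
Σ LCP = 0 + 1 + 1 + 2 + 1 + 0 + 1 + 0 + 1 + 1 + 1 + 0 + 0 + 2 + 1 + 1 + 1 + 2 + 1 + 2 + 0 + 1 + 1 + 1 + 2 + 0 + 1 + 1 + 2 = 28
distinct = 435 − 28 = 407

407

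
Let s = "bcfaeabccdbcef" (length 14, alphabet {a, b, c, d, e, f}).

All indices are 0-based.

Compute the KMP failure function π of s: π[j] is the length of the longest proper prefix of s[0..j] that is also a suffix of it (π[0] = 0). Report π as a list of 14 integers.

[0, 0, 0, 0, 0, 0, 1, 2, 0, 0, 1, 2, 0, 0]

π[0] = 0
j=1 s[j]='c': π[1]=0 (border '')
j=2 s[j]='f': π[2]=0 (border '')
j=3 s[j]='a': π[3]=0 (border '')
j=4 s[j]='e': π[4]=0 (border '')
j=5 s[j]='a': π[5]=0 (border '')
j=6 s[j]='b': π[6]=1 (border 'b')
j=7 s[j]='c': π[7]=2 (border 'bc')
j=8 s[j]='c': k: 2→0; π[8]=0 (border '')
j=9 s[j]='d': π[9]=0 (border '')
j=10 s[j]='b': π[10]=1 (border 'b')
j=11 s[j]='c': π[11]=2 (border 'bc')
j=12 s[j]='e': k: 2→0; π[12]=0 (border '')
j=13 s[j]='f': π[13]=0 (border '')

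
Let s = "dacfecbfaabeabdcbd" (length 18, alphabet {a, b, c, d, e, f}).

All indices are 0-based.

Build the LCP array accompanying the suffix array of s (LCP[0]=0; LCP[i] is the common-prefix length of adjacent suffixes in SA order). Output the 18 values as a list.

rank→(start, suffix):
  0 → (8, 'aabeabdcbd')
  1 → (12, 'abdcbd')
  2 → (9, 'abeabdcbd')
  3 → (1, 'acfecbfaabeabdcbd')
  4 → (16, 'bd')
  5 → (13, 'bdcbd')
  6 → (10, 'beabdcbd')
  7 → (6, 'bfaabeabdcbd')
  8 → (15, 'cbd')
  9 → (5, 'cbfaabeabdcbd')
  10 → (2, 'cfecbfaabeabdcbd')
  11 → (17, 'd')
  12 → (0, 'dacfecbfaabeabdcbd')
  13 → (14, 'dcbd')
  14 → (11, 'eabdcbd')
  15 → (4, 'ecbfaabeabdcbd')
  16 → (7, 'faabeabdcbd')
  17 → (3, 'fecbfaabeabdcbd')

SA = [8, 12, 9, 1, 16, 13, 10, 6, 15, 5, 2, 17, 0, 14, 11, 4, 7, 3]
[i] adj suffixes → lcp
  [1] 8/12 → 1 ('a')
  [2] 12/9 → 2 ('ab')
  [3] 9/1 → 1 ('a')
  [4] 1/16 → 0 ('')
  [5] 16/13 → 2 ('bd')
  [6] 13/10 → 1 ('b')
  [7] 10/6 → 1 ('b')
  [8] 6/15 → 0 ('')
  [9] 15/5 → 2 ('cb')
  [10] 5/2 → 1 ('c')
  [11] 2/17 → 0 ('')
  [12] 17/0 → 1 ('d')
  [13] 0/14 → 1 ('d')
  [14] 14/11 → 0 ('')
  [15] 11/4 → 1 ('e')
  [16] 4/7 → 0 ('')
  [17] 7/3 → 1 ('f')

[0, 1, 2, 1, 0, 2, 1, 1, 0, 2, 1, 0, 1, 1, 0, 1, 0, 1]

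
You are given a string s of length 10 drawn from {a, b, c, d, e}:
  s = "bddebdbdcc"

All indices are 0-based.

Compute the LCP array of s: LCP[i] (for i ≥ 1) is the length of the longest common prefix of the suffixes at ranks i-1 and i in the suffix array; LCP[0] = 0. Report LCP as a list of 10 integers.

[0, 2, 2, 0, 1, 0, 1, 1, 1, 0]

rank→(start, suffix):
  0 → (4, 'bdbdcc')
  1 → (6, 'bdcc')
  2 → (0, 'bddebdbdcc')
  3 → (9, 'c')
  4 → (8, 'cc')
  5 → (5, 'dbdcc')
  6 → (7, 'dcc')
  7 → (1, 'ddebdbdcc')
  8 → (2, 'debdbdcc')
  9 → (3, 'ebdbdcc')

SA = [4, 6, 0, 9, 8, 5, 7, 1, 2, 3]
i: (SA[i-1],SA[i]) lcp shared
  1: (4,6) 2 'bd'
  2: (6,0) 2 'bd'
  3: (0,9) 0 ''
  4: (9,8) 1 'c'
  5: (8,5) 0 ''
  6: (5,7) 1 'd'
  7: (7,1) 1 'd'
  8: (1,2) 1 'd'
  9: (2,3) 0 ''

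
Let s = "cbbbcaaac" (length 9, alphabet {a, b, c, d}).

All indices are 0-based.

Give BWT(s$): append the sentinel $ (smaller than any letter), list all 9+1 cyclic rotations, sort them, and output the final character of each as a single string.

rank  rotation    last
    0  $cbbbcaaac  c
    1  aaac$cbbbc  c
    2  aac$cbbbca  a
    3  ac$cbbbcaa  a
    4  bbbcaaac$c  c
    5  bbcaaac$cb  b
    6  bcaaac$cbb  b
    7  c$cbbbcaaa  a
    8  caaac$cbbb  b
    9  cbbbcaaac$  $

ccaacbbab$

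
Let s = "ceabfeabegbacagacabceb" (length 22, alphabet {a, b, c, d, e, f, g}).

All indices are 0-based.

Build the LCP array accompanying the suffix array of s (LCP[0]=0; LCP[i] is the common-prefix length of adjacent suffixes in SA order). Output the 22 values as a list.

rank→(start, suffix):
  0 → (17, 'abceb')
  1 → (6, 'abegbacagacabceb')
  2 → (2, 'abfeabegbacagacabceb')
  3 → (15, 'acabceb')
  4 → (11, 'acagacabceb')
  5 → (13, 'agacabceb')
  6 → (21, 'b')
  7 → (10, 'bacagacabceb')
  8 → (18, 'bceb')
  9 → (7, 'begbacagacabceb')
  10 → (3, 'bfeabegbacagacabceb')
  11 → (16, 'cabceb')
  12 → (12, 'cagacabceb')
  13 → (0, 'ceabfeabegbacagacabceb')
  14 → (19, 'ceb')
  15 → (5, 'eabegbacagacabceb')
  16 → (1, 'eabfeabegbacagacabceb')
  17 → (20, 'eb')
  18 → (8, 'egbacagacabceb')
  19 → (4, 'feabegbacagacabceb')
  20 → (14, 'gacabceb')
  21 → (9, 'gbacagacabceb')

SA = [17, 6, 2, 15, 11, 13, 21, 10, 18, 7, 3, 16, 12, 0, 19, 5, 1, 20, 8, 4, 14, 9]
[i] adj suffixes → lcp
  [1] 17/6 → 2 ('ab')
  [2] 6/2 → 2 ('ab')
  [3] 2/15 → 1 ('a')
  [4] 15/11 → 3 ('aca')
  [5] 11/13 → 1 ('a')
  [6] 13/21 → 0 ('')
  [7] 21/10 → 1 ('b')
  [8] 10/18 → 1 ('b')
  [9] 18/7 → 1 ('b')
  [10] 7/3 → 1 ('b')
  [11] 3/16 → 0 ('')
  [12] 16/12 → 2 ('ca')
  [13] 12/0 → 1 ('c')
  [14] 0/19 → 2 ('ce')
  [15] 19/5 → 0 ('')
  [16] 5/1 → 3 ('eab')
  [17] 1/20 → 1 ('e')
  [18] 20/8 → 1 ('e')
  [19] 8/4 → 0 ('')
  [20] 4/14 → 0 ('')
  [21] 14/9 → 1 ('g')

[0, 2, 2, 1, 3, 1, 0, 1, 1, 1, 1, 0, 2, 1, 2, 0, 3, 1, 1, 0, 0, 1]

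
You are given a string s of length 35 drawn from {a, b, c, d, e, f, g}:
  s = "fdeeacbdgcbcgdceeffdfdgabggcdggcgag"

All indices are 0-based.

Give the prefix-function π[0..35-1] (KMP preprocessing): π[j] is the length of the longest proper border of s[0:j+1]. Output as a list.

π[0] = 0
j=1 s[j]='d': π[1]=0 (border '')
j=2 s[j]='e': π[2]=0 (border '')
j=3 s[j]='e': π[3]=0 (border '')
j=4 s[j]='a': π[4]=0 (border '')
j=5 s[j]='c': π[5]=0 (border '')
j=6 s[j]='b': π[6]=0 (border '')
j=7 s[j]='d': π[7]=0 (border '')
j=8 s[j]='g': π[8]=0 (border '')
j=9 s[j]='c': π[9]=0 (border '')
j=10 s[j]='b': π[10]=0 (border '')
j=11 s[j]='c': π[11]=0 (border '')
j=12 s[j]='g': π[12]=0 (border '')
j=13 s[j]='d': π[13]=0 (border '')
j=14 s[j]='c': π[14]=0 (border '')
j=15 s[j]='e': π[15]=0 (border '')
j=16 s[j]='e': π[16]=0 (border '')
j=17 s[j]='f': π[17]=1 (border 'f')
j=18 s[j]='f': k: 1→0; π[18]=1 (border 'f')
j=19 s[j]='d': π[19]=2 (border 'fd')
j=20 s[j]='f': k: 2→0; π[20]=1 (border 'f')
j=21 s[j]='d': π[21]=2 (border 'fd')
j=22 s[j]='g': k: 2→0; π[22]=0 (border '')
j=23 s[j]='a': π[23]=0 (border '')
j=24 s[j]='b': π[24]=0 (border '')
j=25 s[j]='g': π[25]=0 (border '')
j=26 s[j]='g': π[26]=0 (border '')
j=27 s[j]='c': π[27]=0 (border '')
j=28 s[j]='d': π[28]=0 (border '')
j=29 s[j]='g': π[29]=0 (border '')
j=30 s[j]='g': π[30]=0 (border '')
j=31 s[j]='c': π[31]=0 (border '')
j=32 s[j]='g': π[32]=0 (border '')
j=33 s[j]='a': π[33]=0 (border '')
j=34 s[j]='g': π[34]=0 (border '')

[0, 0, 0, 0, 0, 0, 0, 0, 0, 0, 0, 0, 0, 0, 0, 0, 0, 1, 1, 2, 1, 2, 0, 0, 0, 0, 0, 0, 0, 0, 0, 0, 0, 0, 0]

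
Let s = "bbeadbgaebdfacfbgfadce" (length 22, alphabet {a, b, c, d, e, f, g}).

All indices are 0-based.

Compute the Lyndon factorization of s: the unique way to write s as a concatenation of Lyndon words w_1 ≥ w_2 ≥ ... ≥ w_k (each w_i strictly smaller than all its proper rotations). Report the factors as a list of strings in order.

["bbe", "adbgaebdf", "acfbgfadce"]

emit factor 1: 'bbe' (i=0, period=3)
emit factor 2: 'adbgaebdf' (i=3, period=9)
emit factor 3: 'acfbgfadce' (i=12, period=10)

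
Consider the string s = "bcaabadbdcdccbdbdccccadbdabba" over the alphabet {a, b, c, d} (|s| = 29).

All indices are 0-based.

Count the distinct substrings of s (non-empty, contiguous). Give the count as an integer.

388

rank→(start, suffix):
  0 → (28, 'a')
  1 → (2, 'aabadbdcdccbdbdccccadbdabba')
  2 → (3, 'abadbdcdccbdbdccccadbdabba')
  3 → (25, 'abba')
  4 → (21, 'adbdabba')
  5 → (5, 'adbdcdccbdbdccccadbdabba')
  6 → (27, 'ba')
  7 → (4, 'badbdcdccbdbdccccadbdabba')
  8 → (26, 'bba')
  9 → (0, 'bcaabadbdcdccbdbdccccadbdabba')
  10 → (23, 'bdabba')
  11 → (13, 'bdbdccccadbdabba')
  12 → (15, 'bdccccadbdabba')
  13 → (7, 'bdcdccbdbdccccadbdabba')
  14 → (1, 'caabadbdcdccbdbdccccadbdabba')
  15 → (20, 'cadbdabba')
  16 → (12, 'cbdbdccccadbdabba')
  17 → (19, 'ccadbdabba')
  18 → (11, 'ccbdbdccccadbdabba')
  19 → (18, 'cccadbdabba')
  20 → (17, 'ccccadbdabba')
  21 → (9, 'cdccbdbdccccadbdabba')
  22 → (24, 'dabba')
  23 → (22, 'dbdabba')
  24 → (14, 'dbdccccadbdabba')
  25 → (6, 'dbdcdccbdbdccccadbdabba')
  26 → (10, 'dccbdbdccccadbdabba')
  27 → (16, 'dccccadbdabba')
  28 → (8, 'dcdccbdbdccccadbdabba')

SA = [28, 2, 3, 25, 21, 5, 27, 4, 26, 0, 23, 13, 15, 7, 1, 20, 12, 19, 11, 18, 17, 9, 24, 22, 14, 6, 10, 16, 8]
i: (SA[i-1],SA[i]) lcp shared
  1: (28,2) 1 'a'
  2: (2,3) 1 'a'
  3: (3,25) 2 'ab'
  4: (25,21) 1 'a'
  5: (21,5) 4 'adbd'
  6: (5,27) 0 ''
  7: (27,4) 2 'ba'
  8: (4,26) 1 'b'
  9: (26,0) 1 'b'
  10: (0,23) 1 'b'
  11: (23,13) 2 'bd'
  12: (13,15) 2 'bd'
  13: (15,7) 3 'bdc'
  14: (7,1) 0 ''
  15: (1,20) 2 'ca'
  16: (20,12) 1 'c'
  17: (12,19) 1 'c'
  18: (19,11) 2 'cc'
  19: (11,18) 2 'cc'
  20: (18,17) 3 'ccc'
  21: (17,9) 1 'c'
  22: (9,24) 0 ''
  23: (24,22) 1 'd'
  24: (22,14) 3 'dbd'
  25: (14,6) 4 'dbdc'
  26: (6,10) 1 'd'
  27: (10,16) 3 'dcc'
  28: (16,8) 2 'dc'

n(n+1)/2 = 29·30/2 = 435
Σ LCP = 0 + 1 + 1 + 2 + 1 + 4 + 0 + 2 + 1 + 1 + 1 + 2 + 2 + 3 + 0 + 2 + 1 + 1 + 2 + 2 + 3 + 1 + 0 + 1 + 3 + 4 + 1 + 3 + 2 = 47
distinct = 435 − 47 = 388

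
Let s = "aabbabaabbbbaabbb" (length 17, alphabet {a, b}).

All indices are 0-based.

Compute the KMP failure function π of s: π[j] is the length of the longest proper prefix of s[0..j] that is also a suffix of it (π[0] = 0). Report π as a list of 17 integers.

π[0] = 0
j=1 s[j]='a': π[1]=1 (border 'a')
j=2 s[j]='b': k: 1→0; π[2]=0 (border '')
j=3 s[j]='b': π[3]=0 (border '')
j=4 s[j]='a': π[4]=1 (border 'a')
j=5 s[j]='b': k: 1→0; π[5]=0 (border '')
j=6 s[j]='a': π[6]=1 (border 'a')
j=7 s[j]='a': π[7]=2 (border 'aa')
j=8 s[j]='b': π[8]=3 (border 'aab')
j=9 s[j]='b': π[9]=4 (border 'aabb')
j=10 s[j]='b': k: 4→0; π[10]=0 (border '')
j=11 s[j]='b': π[11]=0 (border '')
j=12 s[j]='a': π[12]=1 (border 'a')
j=13 s[j]='a': π[13]=2 (border 'aa')
j=14 s[j]='b': π[14]=3 (border 'aab')
j=15 s[j]='b': π[15]=4 (border 'aabb')
j=16 s[j]='b': k: 4→0; π[16]=0 (border '')

[0, 1, 0, 0, 1, 0, 1, 2, 3, 4, 0, 0, 1, 2, 3, 4, 0]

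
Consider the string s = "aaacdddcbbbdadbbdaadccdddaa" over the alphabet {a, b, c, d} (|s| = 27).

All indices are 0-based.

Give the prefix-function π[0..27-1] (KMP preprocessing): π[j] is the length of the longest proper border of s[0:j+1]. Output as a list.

π[0] = 0
j=1 s[j]='a': π[1]=1 (border 'a')
j=2 s[j]='a': π[2]=2 (border 'aa')
j=3 s[j]='c': k: 2→1→0; π[3]=0 (border '')
j=4 s[j]='d': π[4]=0 (border '')
j=5 s[j]='d': π[5]=0 (border '')
j=6 s[j]='d': π[6]=0 (border '')
j=7 s[j]='c': π[7]=0 (border '')
j=8 s[j]='b': π[8]=0 (border '')
j=9 s[j]='b': π[9]=0 (border '')
j=10 s[j]='b': π[10]=0 (border '')
j=11 s[j]='d': π[11]=0 (border '')
j=12 s[j]='a': π[12]=1 (border 'a')
j=13 s[j]='d': k: 1→0; π[13]=0 (border '')
j=14 s[j]='b': π[14]=0 (border '')
j=15 s[j]='b': π[15]=0 (border '')
j=16 s[j]='d': π[16]=0 (border '')
j=17 s[j]='a': π[17]=1 (border 'a')
j=18 s[j]='a': π[18]=2 (border 'aa')
j=19 s[j]='d': k: 2→1→0; π[19]=0 (border '')
j=20 s[j]='c': π[20]=0 (border '')
j=21 s[j]='c': π[21]=0 (border '')
j=22 s[j]='d': π[22]=0 (border '')
j=23 s[j]='d': π[23]=0 (border '')
j=24 s[j]='d': π[24]=0 (border '')
j=25 s[j]='a': π[25]=1 (border 'a')
j=26 s[j]='a': π[26]=2 (border 'aa')

[0, 1, 2, 0, 0, 0, 0, 0, 0, 0, 0, 0, 1, 0, 0, 0, 0, 1, 2, 0, 0, 0, 0, 0, 0, 1, 2]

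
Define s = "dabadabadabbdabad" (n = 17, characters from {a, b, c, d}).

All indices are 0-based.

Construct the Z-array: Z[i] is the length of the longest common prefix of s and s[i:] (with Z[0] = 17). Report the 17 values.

[17, 0, 0, 0, 7, 0, 0, 0, 3, 0, 0, 0, 5, 0, 0, 0, 1]

Z[0]=17
i=1: i≥r, start 0; Z[1]=0
i=2: i≥r, start 0; Z[2]=0
i=3: i≥r, start 0; Z[3]=0
i=4: i≥r, start 0; Z[4]=7 scan→box=[4,11)
i=5: min(r-i=6, Z[1]=0)=0; Z[5]=0
i=6: min(r-i=5, Z[2]=0)=0; Z[6]=0
i=7: min(r-i=4, Z[3]=0)=0; Z[7]=0
i=8: min(r-i=3, Z[4]=7)=3; Z[8]=3
i=9: min(r-i=2, Z[5]=0)=0; Z[9]=0
i=10: min(r-i=1, Z[6]=0)=0; Z[10]=0
i=11: i≥r, start 0; Z[11]=0
i=12: i≥r, start 0; Z[12]=5 scan→box=[12,17)
i=13: min(r-i=4, Z[1]=0)=0; Z[13]=0
i=14: min(r-i=3, Z[2]=0)=0; Z[14]=0
i=15: min(r-i=2, Z[3]=0)=0; Z[15]=0
i=16: min(r-i=1, Z[4]=7)=1; Z[16]=1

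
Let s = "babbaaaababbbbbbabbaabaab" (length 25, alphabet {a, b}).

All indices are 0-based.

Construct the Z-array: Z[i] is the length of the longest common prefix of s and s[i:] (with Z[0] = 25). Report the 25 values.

[25, 0, 1, 2, 0, 0, 0, 0, 4, 0, 1, 1, 1, 1, 1, 6, 0, 1, 2, 0, 0, 2, 0, 0, 1]

Z[0]=25
i=1: outside box; Z[1]=0
i=2: outside box; Z[2]=1 grow→box=[2,3)
i=3: outside box; Z[3]=2 grow→box=[3,5)
i=4: min(r-i=1, Z[1]=0)=0; Z[4]=0
i=5: outside box; Z[5]=0
i=6: outside box; Z[6]=0
i=7: outside box; Z[7]=0
i=8: outside box; Z[8]=4 grow→box=[8,12)
i=9: min(r-i=3, Z[1]=0)=0; Z[9]=0
i=10: min(r-i=2, Z[2]=1)=1; Z[10]=1
i=11: min(r-i=1, Z[3]=2)=1; Z[11]=1
i=12: outside box; Z[12]=1 grow→box=[12,13)
i=13: outside box; Z[13]=1 grow→box=[13,14)
i=14: outside box; Z[14]=1 grow→box=[14,15)
i=15: outside box; Z[15]=6 grow→box=[15,21)
i=16: min(r-i=5, Z[1]=0)=0; Z[16]=0
i=17: min(r-i=4, Z[2]=1)=1; Z[17]=1
i=18: min(r-i=3, Z[3]=2)=2; Z[18]=2
i=19: min(r-i=2, Z[4]=0)=0; Z[19]=0
i=20: min(r-i=1, Z[5]=0)=0; Z[20]=0
i=21: outside box; Z[21]=2 grow→box=[21,23)
i=22: min(r-i=1, Z[1]=0)=0; Z[22]=0
i=23: outside box; Z[23]=0
i=24: outside box; Z[24]=1 grow→box=[24,25)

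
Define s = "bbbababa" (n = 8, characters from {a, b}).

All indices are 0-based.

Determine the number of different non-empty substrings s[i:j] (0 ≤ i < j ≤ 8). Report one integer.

sorted suffixes:
  #0 SA[0]=7  'a'
  #1 SA[1]=5  'aba'
  #2 SA[2]=3  'ababa'
  #3 SA[3]=6  'ba'
  #4 SA[4]=4  'baba'
  #5 SA[5]=2  'bababa'
  #6 SA[6]=1  'bbababa'
  #7 SA[7]=0  'bbbababa'

SA = [7, 5, 3, 6, 4, 2, 1, 0]
[i] adj suffixes → lcp
  [1] 7/5 → 1 ('a')
  [2] 5/3 → 3 ('aba')
  [3] 3/6 → 0 ('')
  [4] 6/4 → 2 ('ba')
  [5] 4/2 → 4 ('baba')
  [6] 2/1 → 1 ('b')
  [7] 1/0 → 2 ('bb')

n(n+1)/2 = 8·9/2 = 36
Σ LCP = 0 + 1 + 3 + 0 + 2 + 4 + 1 + 2 = 13
distinct = 36 − 13 = 23

23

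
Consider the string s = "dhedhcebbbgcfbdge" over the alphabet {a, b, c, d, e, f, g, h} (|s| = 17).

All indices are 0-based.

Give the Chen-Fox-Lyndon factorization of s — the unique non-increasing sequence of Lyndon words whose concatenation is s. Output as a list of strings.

["dhe", "dh", "ce", "bbbgcfbdge"]

emit factor 1: 'dhe' (i=0, period=3)
emit factor 2: 'dh' (i=3, period=2)
emit factor 3: 'ce' (i=5, period=2)
emit factor 4: 'bbbgcfbdge' (i=7, period=10)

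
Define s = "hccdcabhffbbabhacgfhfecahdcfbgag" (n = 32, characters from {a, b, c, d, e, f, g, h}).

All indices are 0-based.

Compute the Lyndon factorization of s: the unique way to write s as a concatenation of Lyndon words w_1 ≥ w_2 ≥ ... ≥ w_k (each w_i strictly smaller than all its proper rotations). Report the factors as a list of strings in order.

["h", "ccd", "c", "abhffbb", "abhacgfhfecahdcfbgag"]

emit factor 1: 'h' (i=0, period=1)
emit factor 2: 'ccd' (i=1, period=3)
emit factor 3: 'c' (i=4, period=1)
emit factor 4: 'abhffbb' (i=5, period=7)
emit factor 5: 'abhacgfhfecahdcfbgag' (i=12, period=20)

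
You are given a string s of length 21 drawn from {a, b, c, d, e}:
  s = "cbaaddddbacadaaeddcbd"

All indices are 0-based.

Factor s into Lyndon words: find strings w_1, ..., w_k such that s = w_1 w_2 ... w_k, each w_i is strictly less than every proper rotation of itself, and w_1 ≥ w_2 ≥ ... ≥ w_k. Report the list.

["c", "b", "aaddddbacadaaeddcbd"]

emit factor 1: 'c' (i=0, period=1)
emit factor 2: 'b' (i=1, period=1)
emit factor 3: 'aaddddbacadaaeddcbd' (i=2, period=19)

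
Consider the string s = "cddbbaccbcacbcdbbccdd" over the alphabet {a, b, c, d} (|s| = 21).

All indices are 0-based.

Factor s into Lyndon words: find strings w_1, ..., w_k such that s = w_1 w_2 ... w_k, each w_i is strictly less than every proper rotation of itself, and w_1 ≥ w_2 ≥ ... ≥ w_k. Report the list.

["cdd", "b", "b", "accbc", "acbcdbbccdd"]

emit factor 1: 'cdd' (i=0, period=3)
emit factor 2: 'b' (i=3, period=1)
emit factor 3: 'b' (i=4, period=1)
emit factor 4: 'accbc' (i=5, period=5)
emit factor 5: 'acbcdbbccdd' (i=10, period=11)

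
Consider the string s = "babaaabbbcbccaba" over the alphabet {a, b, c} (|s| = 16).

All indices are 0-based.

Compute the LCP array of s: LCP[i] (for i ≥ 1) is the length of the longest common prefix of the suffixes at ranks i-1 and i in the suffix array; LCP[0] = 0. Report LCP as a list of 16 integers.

[0, 1, 2, 1, 3, 2, 0, 2, 2, 1, 2, 1, 2, 0, 1, 1]

rank→(start, suffix):
  0 → (15, 'a')
  1 → (3, 'aaabbbcbccaba')
  2 → (4, 'aabbbcbccaba')
  3 → (13, 'aba')
  4 → (1, 'abaaabbbcbccaba')
  5 → (5, 'abbbcbccaba')
  6 → (14, 'ba')
  7 → (2, 'baaabbbcbccaba')
  8 → (0, 'babaaabbbcbccaba')
  9 → (6, 'bbbcbccaba')
  10 → (7, 'bbcbccaba')
  11 → (8, 'bcbccaba')
  12 → (10, 'bccaba')
  13 → (12, 'caba')
  14 → (9, 'cbccaba')
  15 → (11, 'ccaba')

SA = [15, 3, 4, 13, 1, 5, 14, 2, 0, 6, 7, 8, 10, 12, 9, 11]
i: (SA[i-1],SA[i]) lcp shared
  1: (15,3) 1 'a'
  2: (3,4) 2 'aa'
  3: (4,13) 1 'a'
  4: (13,1) 3 'aba'
  5: (1,5) 2 'ab'
  6: (5,14) 0 ''
  7: (14,2) 2 'ba'
  8: (2,0) 2 'ba'
  9: (0,6) 1 'b'
  10: (6,7) 2 'bb'
  11: (7,8) 1 'b'
  12: (8,10) 2 'bc'
  13: (10,12) 0 ''
  14: (12,9) 1 'c'
  15: (9,11) 1 'c'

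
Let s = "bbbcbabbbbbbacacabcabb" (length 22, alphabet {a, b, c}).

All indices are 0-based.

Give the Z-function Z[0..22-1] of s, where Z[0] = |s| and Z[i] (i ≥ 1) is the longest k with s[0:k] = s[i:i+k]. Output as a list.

Z[0]=22
i=1: fresh scan; Z[1]=2 grow→box=[1,3)
i=2: min(r-i=1, Z[1]=2)=1; Z[2]=1
i=3: fresh scan; Z[3]=0
i=4: fresh scan; Z[4]=1 grow→box=[4,5)
i=5: fresh scan; Z[5]=0
i=6: fresh scan; Z[6]=3 grow→box=[6,9)
i=7: min(r-i=2, Z[1]=2)=2; Z[7]=3 grow→box=[7,10)
i=8: min(r-i=2, Z[1]=2)=2; Z[8]=3 grow→box=[8,11)
i=9: min(r-i=2, Z[1]=2)=2; Z[9]=3 grow→box=[9,12)
i=10: min(r-i=2, Z[1]=2)=2; Z[10]=2
i=11: min(r-i=1, Z[2]=1)=1; Z[11]=1
i=12: fresh scan; Z[12]=0
i=13: fresh scan; Z[13]=0
i=14: fresh scan; Z[14]=0
i=15: fresh scan; Z[15]=0
i=16: fresh scan; Z[16]=0
i=17: fresh scan; Z[17]=1 grow→box=[17,18)
i=18: fresh scan; Z[18]=0
i=19: fresh scan; Z[19]=0
i=20: fresh scan; Z[20]=2 grow→box=[20,22)
i=21: min(r-i=1, Z[1]=2)=1; Z[21]=1

[22, 2, 1, 0, 1, 0, 3, 3, 3, 3, 2, 1, 0, 0, 0, 0, 0, 1, 0, 0, 2, 1]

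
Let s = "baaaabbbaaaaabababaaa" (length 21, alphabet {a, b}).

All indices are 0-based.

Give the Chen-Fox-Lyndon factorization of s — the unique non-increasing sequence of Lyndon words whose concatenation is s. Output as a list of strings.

["b", "aaaabbb", "aaaaababab", "a", "a", "a"]

emit factor 1: 'b' (i=0, period=1)
emit factor 2: 'aaaabbb' (i=1, period=7)
emit factor 3: 'aaaaababab' (i=8, period=10)
emit factor 4: 'a' (i=18, period=1)
emit factor 5: 'a' (i=19, period=1)
emit factor 6: 'a' (i=20, period=1)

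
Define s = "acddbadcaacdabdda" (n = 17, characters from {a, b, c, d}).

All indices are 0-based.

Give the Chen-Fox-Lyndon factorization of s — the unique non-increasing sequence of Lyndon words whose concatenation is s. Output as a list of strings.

["acddbadc", "aacdabdd", "a"]

emit factor 1: 'acddbadc' (i=0, period=8)
emit factor 2: 'aacdabdd' (i=8, period=8)
emit factor 3: 'a' (i=16, period=1)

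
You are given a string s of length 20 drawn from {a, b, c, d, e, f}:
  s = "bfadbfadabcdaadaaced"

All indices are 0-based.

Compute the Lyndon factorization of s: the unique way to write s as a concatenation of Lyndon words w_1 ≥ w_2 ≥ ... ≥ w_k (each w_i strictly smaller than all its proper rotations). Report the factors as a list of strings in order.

emit factor 1: 'bf' (i=0, period=2)
emit factor 2: 'adbf' (i=2, period=4)
emit factor 3: 'ad' (i=6, period=2)
emit factor 4: 'abcd' (i=8, period=4)
emit factor 5: 'aad' (i=12, period=3)
emit factor 6: 'aaced' (i=15, period=5)

["bf", "adbf", "ad", "abcd", "aad", "aaced"]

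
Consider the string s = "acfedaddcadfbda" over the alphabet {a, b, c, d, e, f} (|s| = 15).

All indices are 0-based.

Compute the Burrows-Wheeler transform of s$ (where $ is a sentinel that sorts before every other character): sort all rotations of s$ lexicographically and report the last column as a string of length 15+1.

ad$dcfdabedaafdc

rank  rotation          last
    0  $acfedaddcadfbda  a
    1  a$acfedaddcadfbd  d
    2  acfedaddcadfbda$  $
    3  addcadfbda$acfed  d
    4  adfbda$acfedaddc  c
    5  bda$acfedaddcadf  f
    6  cadfbda$acfedadd  d
    7  cfedaddcadfbda$a  a
    8  da$acfedaddcadfb  b
    9  daddcadfbda$acfe  e
   10  dcadfbda$acfedad  d
   11  ddcadfbda$acfeda  a
   12  dfbda$acfedaddca  a
   13  edaddcadfbda$acf  f
   14  fbda$acfedaddcad  d
   15  fedaddcadfbda$ac  c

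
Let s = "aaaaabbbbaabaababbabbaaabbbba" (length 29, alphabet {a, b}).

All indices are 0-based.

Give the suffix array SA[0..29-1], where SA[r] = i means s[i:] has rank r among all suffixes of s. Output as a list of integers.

rank | idx | suffix
   0 |  28 | a
   1 |   0 | aaaaabbbbaabaababbabbaaabbbba
   2 |   1 | aaaabbbbaabaababbabbaaabbbba
   3 |  21 | aaabbbba
   4 |   2 | aaabbbbaabaababbabbaaabbbba
   5 |   9 | aabaababbabbaaabbbba
   6 |  12 | aababbabbaaabbbba
   7 |  22 | aabbbba
   8 |   3 | aabbbbaabaababbabbaaabbbba
   9 |  10 | abaababbabbaaabbbba
  10 |  13 | ababbabbaaabbbba
  11 |  18 | abbaaabbbba
  12 |  15 | abbabbaaabbbba
  13 |  23 | abbbba
  14 |   4 | abbbbaabaababbabbaaabbbba
  15 |  27 | ba
  16 |  20 | baaabbbba
  17 |   8 | baabaababbabbaaabbbba
  18 |  11 | baababbabbaaabbbba
  19 |  17 | babbaaabbbba
  20 |  14 | babbabbaaabbbba
  21 |  26 | bba
  22 |  19 | bbaaabbbba
  23 |   7 | bbaabaababbabbaaabbbba
  24 |  16 | bbabbaaabbbba
  25 |  25 | bbba
  26 |   6 | bbbaabaababbabbaaabbbba
  27 |  24 | bbbba
  28 |   5 | bbbbaabaababbabbaaabbbba

[28, 0, 1, 21, 2, 9, 12, 22, 3, 10, 13, 18, 15, 23, 4, 27, 20, 8, 11, 17, 14, 26, 19, 7, 16, 25, 6, 24, 5]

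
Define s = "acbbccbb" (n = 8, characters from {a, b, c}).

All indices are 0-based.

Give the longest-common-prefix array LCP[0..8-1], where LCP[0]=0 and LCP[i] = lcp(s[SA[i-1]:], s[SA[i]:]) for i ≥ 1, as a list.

rank | idx | suffix
   0 |   0 | acbbccbb
   1 |   7 | b
   2 |   6 | bb
   3 |   2 | bbccbb
   4 |   3 | bccbb
   5 |   5 | cbb
   6 |   1 | cbbccbb
   7 |   4 | ccbb

SA = [0, 7, 6, 2, 3, 5, 1, 4]
[i] adj suffixes → lcp
  [1] 0/7 → 0 ('')
  [2] 7/6 → 1 ('b')
  [3] 6/2 → 2 ('bb')
  [4] 2/3 → 1 ('b')
  [5] 3/5 → 0 ('')
  [6] 5/1 → 3 ('cbb')
  [7] 1/4 → 1 ('c')

[0, 0, 1, 2, 1, 0, 3, 1]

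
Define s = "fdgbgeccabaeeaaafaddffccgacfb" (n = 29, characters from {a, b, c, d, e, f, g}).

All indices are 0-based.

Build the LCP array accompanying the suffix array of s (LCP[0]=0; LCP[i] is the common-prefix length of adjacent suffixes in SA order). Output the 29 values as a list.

[0, 2, 1, 1, 1, 1, 1, 0, 1, 1, 0, 1, 2, 1, 1, 0, 1, 1, 0, 1, 1, 0, 1, 1, 1, 1, 0, 1, 1]

rank | idx | suffix
   0 |  13 | aaafaddffccgacfb
   1 |  14 | aafaddffccgacfb
   2 |   8 | abaeeaaafaddffccgacfb
   3 |  25 | acfb
   4 |  17 | addffccgacfb
   5 |  10 | aeeaaafaddffccgacfb
   6 |  15 | afaddffccgacfb
   7 |  28 | b
   8 |   9 | baeeaaafaddffccgacfb
   9 |   3 | bgeccabaeeaaafaddffccgacfb
  10 |   7 | cabaeeaaafaddffccgacfb
  11 |   6 | ccabaeeaaafaddffccgacfb
  12 |  22 | ccgacfb
  13 |  26 | cfb
  14 |  23 | cgacfb
  15 |  18 | ddffccgacfb
  16 |  19 | dffccgacfb
  17 |   1 | dgbgeccabaeeaaafaddffccgacfb
  18 |  12 | eaaafaddffccgacfb
  19 |   5 | eccabaeeaaafaddffccgacfb
  20 |  11 | eeaaafaddffccgacfb
  21 |  16 | faddffccgacfb
  22 |  27 | fb
  23 |  21 | fccgacfb
  24 |   0 | fdgbgeccabaeeaaafaddffccgacfb
  25 |  20 | ffccgacfb
  26 |  24 | gacfb
  27 |   2 | gbgeccabaeeaaafaddffccgacfb
  28 |   4 | geccabaeeaaafaddffccgacfb

SA = [13, 14, 8, 25, 17, 10, 15, 28, 9, 3, 7, 6, 22, 26, 23, 18, 19, 1, 12, 5, 11, 16, 27, 21, 0, 20, 24, 2, 4]
i: (SA[i-1],SA[i]) lcp shared
  1: (13,14) 2 'aa'
  2: (14,8) 1 'a'
  3: (8,25) 1 'a'
  4: (25,17) 1 'a'
  5: (17,10) 1 'a'
  6: (10,15) 1 'a'
  7: (15,28) 0 ''
  8: (28,9) 1 'b'
  9: (9,3) 1 'b'
  10: (3,7) 0 ''
  11: (7,6) 1 'c'
  12: (6,22) 2 'cc'
  13: (22,26) 1 'c'
  14: (26,23) 1 'c'
  15: (23,18) 0 ''
  16: (18,19) 1 'd'
  17: (19,1) 1 'd'
  18: (1,12) 0 ''
  19: (12,5) 1 'e'
  20: (5,11) 1 'e'
  21: (11,16) 0 ''
  22: (16,27) 1 'f'
  23: (27,21) 1 'f'
  24: (21,0) 1 'f'
  25: (0,20) 1 'f'
  26: (20,24) 0 ''
  27: (24,2) 1 'g'
  28: (2,4) 1 'g'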